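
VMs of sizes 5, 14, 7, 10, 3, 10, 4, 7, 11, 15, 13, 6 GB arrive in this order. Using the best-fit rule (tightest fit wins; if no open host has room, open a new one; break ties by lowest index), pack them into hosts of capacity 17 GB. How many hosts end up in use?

7

  5 → host 1 (new)  [load 5/17]
  14 → host 2 (new)  [load 14/17]
  7 → host 1  [load 12/17]
  10 → host 3 (new)  [load 10/17]
  3 → host 2  [load 17/17]
  10 → host 4 (new)  [load 10/17]
  4 → host 1  [load 16/17]
  7 → host 3  [load 17/17]
  11 → host 5 (new)  [load 11/17]
  15 → host 6 (new)  [load 15/17]
  13 → host 7 (new)  [load 13/17]
  6 → host 5  [load 17/17]
7 hosts opened.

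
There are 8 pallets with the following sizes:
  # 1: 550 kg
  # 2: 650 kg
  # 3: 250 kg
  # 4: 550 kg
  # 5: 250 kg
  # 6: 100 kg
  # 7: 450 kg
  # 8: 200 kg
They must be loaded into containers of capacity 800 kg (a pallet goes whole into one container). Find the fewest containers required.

4

Total = 650 + 550 + 550 + 450 + 250 + 250 + 200 + 100 = 3000 kg.
Lower bound: ⌈3000/800⌉ = 4 containers.
A packing using 4 containers:
  container 1: 650 + 100 = 750
  container 2: 550 + 250 = 800
  container 3: 550 + 250 = 800
  container 4: 450 + 200 = 650
This matches the lower bound, so 4 is optimal.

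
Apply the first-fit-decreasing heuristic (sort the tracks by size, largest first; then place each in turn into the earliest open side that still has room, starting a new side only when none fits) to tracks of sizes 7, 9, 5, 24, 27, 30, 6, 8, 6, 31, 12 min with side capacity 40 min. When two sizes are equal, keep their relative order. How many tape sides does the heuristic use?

Sorted descending: 31, 30, 27, 24, 12, 9, 8, 7, 6, 6, 5.
  31 → side 1 (new)  [load 31/40]
  30 → side 2 (new)  [load 30/40]
  27 → side 3 (new)  [load 27/40]
  24 → side 4 (new)  [load 24/40]
  12 → side 3  [load 39/40]
  9 → side 1  [load 40/40]
  8 → side 2  [load 38/40]
  7 → side 4  [load 31/40]
  6 → side 4  [load 37/40]
  6 → side 5 (new)  [load 6/40]
  5 → side 5  [load 11/40]
5 tape sides opened.

5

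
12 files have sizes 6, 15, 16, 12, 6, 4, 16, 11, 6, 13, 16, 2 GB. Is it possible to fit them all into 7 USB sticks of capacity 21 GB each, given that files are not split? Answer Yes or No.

A valid assignment using 7 USB sticks:
  USB stick 1: 16 + 4 = 20
  USB stick 2: 16 + 2 = 18
  USB stick 3: 16 = 16
  USB stick 4: 15 + 6 = 21
  USB stick 5: 13 + 6 = 19
  USB stick 6: 12 + 6 = 18
  USB stick 7: 11 = 11
Every load is within 21 GB, so 7 USB sticks suffice.

Yes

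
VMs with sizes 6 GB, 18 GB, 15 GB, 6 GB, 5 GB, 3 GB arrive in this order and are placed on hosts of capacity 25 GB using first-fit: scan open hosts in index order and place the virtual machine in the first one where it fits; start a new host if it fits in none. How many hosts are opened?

  6 → host 1 (new)  [load 6/25]
  18 → host 1  [load 24/25]
  15 → host 2 (new)  [load 15/25]
  6 → host 2  [load 21/25]
  5 → host 3 (new)  [load 5/25]
  3 → host 2  [load 24/25]
3 hosts opened.

3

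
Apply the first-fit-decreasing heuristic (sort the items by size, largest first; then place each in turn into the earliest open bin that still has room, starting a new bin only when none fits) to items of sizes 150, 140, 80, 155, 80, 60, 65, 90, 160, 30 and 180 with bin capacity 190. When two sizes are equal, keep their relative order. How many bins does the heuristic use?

8

Sorted descending: 180, 160, 155, 150, 140, 90, 80, 80, 65, 60, 30.
  180 → bin 1 (new)  [load 180/190]
  160 → bin 2 (new)  [load 160/190]
  155 → bin 3 (new)  [load 155/190]
  150 → bin 4 (new)  [load 150/190]
  140 → bin 5 (new)  [load 140/190]
  90 → bin 6 (new)  [load 90/190]
  80 → bin 6  [load 170/190]
  80 → bin 7 (new)  [load 80/190]
  65 → bin 7  [load 145/190]
  60 → bin 8 (new)  [load 60/190]
  30 → bin 2  [load 190/190]
8 bins opened.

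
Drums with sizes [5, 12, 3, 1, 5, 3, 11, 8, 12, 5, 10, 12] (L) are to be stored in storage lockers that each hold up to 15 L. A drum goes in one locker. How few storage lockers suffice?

Total = 12 + 12 + 12 + 11 + 10 + 8 + 5 + 5 + 5 + 3 + 3 + 1 = 87 L.
Lower bound: ⌈87/15⌉ = 6 storage lockers.
A packing using 7 storage lockers:
  locker 1: 12 + 3 = 15
  locker 2: 12 + 3 = 15
  locker 3: 12 + 1 = 13
  locker 4: 11 = 11
  locker 5: 10 + 5 = 15
  locker 6: 8 + 5 = 13
  locker 7: 5 = 5
No arrangement into 6 storage lockers stays within capacity, so 7 is optimal.

7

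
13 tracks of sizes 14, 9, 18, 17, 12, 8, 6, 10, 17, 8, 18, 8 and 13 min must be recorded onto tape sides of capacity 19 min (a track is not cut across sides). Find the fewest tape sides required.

10

Total = 18 + 18 + 17 + 17 + 14 + 13 + 12 + 10 + 9 + 8 + 8 + 8 + 6 = 158 min.
Lower bound: ⌈158/19⌉ = 9 tape sides.
A packing using 10 tape sides:
  side 1: 18 = 18
  side 2: 18 = 18
  side 3: 17 = 17
  side 4: 17 = 17
  side 5: 14 = 14
  side 6: 13 + 6 = 19
  side 7: 12 = 12
  side 8: 10 + 9 = 19
  side 9: 8 + 8 = 16
  side 10: 8 = 8
No arrangement into 9 tape sides stays within capacity, so 10 is optimal.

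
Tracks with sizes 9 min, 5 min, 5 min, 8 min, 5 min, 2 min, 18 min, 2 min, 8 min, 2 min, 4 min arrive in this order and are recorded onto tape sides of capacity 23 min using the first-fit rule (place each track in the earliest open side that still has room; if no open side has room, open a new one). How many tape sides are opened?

  9 → side 1 (new)  [load 9/23]
  5 → side 1  [load 14/23]
  5 → side 1  [load 19/23]
  8 → side 2 (new)  [load 8/23]
  5 → side 2  [load 13/23]
  2 → side 1  [load 21/23]
  18 → side 3 (new)  [load 18/23]
  2 → side 1  [load 23/23]
  8 → side 2  [load 21/23]
  2 → side 2  [load 23/23]
  4 → side 3  [load 22/23]
3 tape sides opened.

3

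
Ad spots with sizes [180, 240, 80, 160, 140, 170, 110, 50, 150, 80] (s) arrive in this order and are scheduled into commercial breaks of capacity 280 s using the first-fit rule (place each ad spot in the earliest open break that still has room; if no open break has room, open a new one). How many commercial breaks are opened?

  180 → break 1 (new)  [load 180/280]
  240 → break 2 (new)  [load 240/280]
  80 → break 1  [load 260/280]
  160 → break 3 (new)  [load 160/280]
  140 → break 4 (new)  [load 140/280]
  170 → break 5 (new)  [load 170/280]
  110 → break 3  [load 270/280]
  50 → break 4  [load 190/280]
  150 → break 6 (new)  [load 150/280]
  80 → break 4  [load 270/280]
6 commercial breaks opened.

6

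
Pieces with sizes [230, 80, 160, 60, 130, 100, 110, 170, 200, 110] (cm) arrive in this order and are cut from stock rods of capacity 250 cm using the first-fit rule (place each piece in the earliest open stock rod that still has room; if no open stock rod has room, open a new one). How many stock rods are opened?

  230 → stock rod 1 (new)  [load 230/250]
  80 → stock rod 2 (new)  [load 80/250]
  160 → stock rod 2  [load 240/250]
  60 → stock rod 3 (new)  [load 60/250]
  130 → stock rod 3  [load 190/250]
  100 → stock rod 4 (new)  [load 100/250]
  110 → stock rod 4  [load 210/250]
  170 → stock rod 5 (new)  [load 170/250]
  200 → stock rod 6 (new)  [load 200/250]
  110 → stock rod 7 (new)  [load 110/250]
7 stock rods opened.

7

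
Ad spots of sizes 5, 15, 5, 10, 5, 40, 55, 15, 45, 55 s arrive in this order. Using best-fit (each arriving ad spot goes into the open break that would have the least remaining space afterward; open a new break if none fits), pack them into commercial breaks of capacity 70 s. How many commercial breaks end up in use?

5

  5 → break 1 (new)  [load 5/70]
  15 → break 1  [load 20/70]
  5 → break 1  [load 25/70]
  10 → break 1  [load 35/70]
  5 → break 1  [load 40/70]
  40 → break 2 (new)  [load 40/70]
  55 → break 3 (new)  [load 55/70]
  15 → break 3  [load 70/70]
  45 → break 4 (new)  [load 45/70]
  55 → break 5 (new)  [load 55/70]
5 commercial breaks opened.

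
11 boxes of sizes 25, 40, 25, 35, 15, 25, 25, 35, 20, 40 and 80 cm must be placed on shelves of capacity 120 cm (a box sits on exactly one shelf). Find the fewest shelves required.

4

Total = 80 + 40 + 40 + 35 + 35 + 25 + 25 + 25 + 25 + 20 + 15 = 365 cm.
Lower bound: ⌈365/120⌉ = 4 shelves.
A packing using 4 shelves:
  shelf 1: 80 + 40 = 120
  shelf 2: 40 + 35 + 35 = 110
  shelf 3: 25 + 25 + 25 + 25 + 20 = 120
  shelf 4: 15 = 15
This matches the lower bound, so 4 is optimal.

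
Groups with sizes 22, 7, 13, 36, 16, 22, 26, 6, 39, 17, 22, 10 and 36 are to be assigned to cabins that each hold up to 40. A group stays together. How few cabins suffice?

8

Total = 39 + 36 + 36 + 26 + 22 + 22 + 22 + 17 + 16 + 13 + 10 + 7 + 6 = 272.
Lower bound: ⌈272/40⌉ = 7 cabins.
A packing using 8 cabins:
  cabin 1: 39 = 39
  cabin 2: 36 = 36
  cabin 3: 36 = 36
  cabin 4: 26 + 13 = 39
  cabin 5: 22 + 17 = 39
  cabin 6: 22 + 16 = 38
  cabin 7: 22 + 10 + 7 = 39
  cabin 8: 6 = 6
No arrangement into 7 cabins stays within capacity, so 8 is optimal.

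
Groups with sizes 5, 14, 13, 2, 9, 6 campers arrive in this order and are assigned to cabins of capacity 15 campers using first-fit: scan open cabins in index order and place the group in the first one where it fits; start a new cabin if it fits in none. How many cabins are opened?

  5 → cabin 1 (new)  [load 5/15]
  14 → cabin 2 (new)  [load 14/15]
  13 → cabin 3 (new)  [load 13/15]
  2 → cabin 1  [load 7/15]
  9 → cabin 4 (new)  [load 9/15]
  6 → cabin 1  [load 13/15]
4 cabins opened.

4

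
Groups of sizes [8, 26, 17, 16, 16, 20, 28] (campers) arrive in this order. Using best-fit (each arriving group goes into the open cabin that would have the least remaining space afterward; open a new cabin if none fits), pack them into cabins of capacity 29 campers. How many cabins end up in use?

6

  8 → cabin 1 (new)  [load 8/29]
  26 → cabin 2 (new)  [load 26/29]
  17 → cabin 1  [load 25/29]
  16 → cabin 3 (new)  [load 16/29]
  16 → cabin 4 (new)  [load 16/29]
  20 → cabin 5 (new)  [load 20/29]
  28 → cabin 6 (new)  [load 28/29]
6 cabins opened.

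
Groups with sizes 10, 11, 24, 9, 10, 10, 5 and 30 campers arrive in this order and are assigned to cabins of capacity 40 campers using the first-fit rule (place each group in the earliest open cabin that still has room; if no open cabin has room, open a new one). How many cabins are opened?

  10 → cabin 1 (new)  [load 10/40]
  11 → cabin 1  [load 21/40]
  24 → cabin 2 (new)  [load 24/40]
  9 → cabin 1  [load 30/40]
  10 → cabin 1  [load 40/40]
  10 → cabin 2  [load 34/40]
  5 → cabin 2  [load 39/40]
  30 → cabin 3 (new)  [load 30/40]
3 cabins opened.

3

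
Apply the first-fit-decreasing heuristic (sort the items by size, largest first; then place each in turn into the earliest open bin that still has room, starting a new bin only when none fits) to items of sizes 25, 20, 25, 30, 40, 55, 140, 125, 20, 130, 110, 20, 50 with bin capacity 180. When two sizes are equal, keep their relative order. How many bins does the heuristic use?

Sorted descending: 140, 130, 125, 110, 55, 50, 40, 30, 25, 25, 20, 20, 20.
  140 → bin 1 (new)  [load 140/180]
  130 → bin 2 (new)  [load 130/180]
  125 → bin 3 (new)  [load 125/180]
  110 → bin 4 (new)  [load 110/180]
  55 → bin 3  [load 180/180]
  50 → bin 2  [load 180/180]
  40 → bin 1  [load 180/180]
  30 → bin 4  [load 140/180]
  25 → bin 4  [load 165/180]
  25 → bin 5 (new)  [load 25/180]
  20 → bin 5  [load 45/180]
  20 → bin 5  [load 65/180]
  20 → bin 5  [load 85/180]
5 bins opened.

5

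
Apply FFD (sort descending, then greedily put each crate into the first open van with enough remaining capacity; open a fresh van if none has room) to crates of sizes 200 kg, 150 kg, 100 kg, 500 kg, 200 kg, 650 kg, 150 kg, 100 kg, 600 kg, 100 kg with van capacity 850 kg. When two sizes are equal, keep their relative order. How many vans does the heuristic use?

4

Sorted descending: 650, 600, 500, 200, 200, 150, 150, 100, 100, 100.
  650 → van 1 (new)  [load 650/850]
  600 → van 2 (new)  [load 600/850]
  500 → van 3 (new)  [load 500/850]
  200 → van 1  [load 850/850]
  200 → van 2  [load 800/850]
  150 → van 3  [load 650/850]
  150 → van 3  [load 800/850]
  100 → van 4 (new)  [load 100/850]
  100 → van 4  [load 200/850]
  100 → van 4  [load 300/850]
4 vans opened.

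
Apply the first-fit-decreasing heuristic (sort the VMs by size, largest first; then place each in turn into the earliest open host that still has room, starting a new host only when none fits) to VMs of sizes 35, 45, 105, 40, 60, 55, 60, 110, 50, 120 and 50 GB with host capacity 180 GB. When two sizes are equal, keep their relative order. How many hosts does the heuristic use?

5

Sorted descending: 120, 110, 105, 60, 60, 55, 50, 50, 45, 40, 35.
  120 → host 1 (new)  [load 120/180]
  110 → host 2 (new)  [load 110/180]
  105 → host 3 (new)  [load 105/180]
  60 → host 1  [load 180/180]
  60 → host 2  [load 170/180]
  55 → host 3  [load 160/180]
  50 → host 4 (new)  [load 50/180]
  50 → host 4  [load 100/180]
  45 → host 4  [load 145/180]
  40 → host 5 (new)  [load 40/180]
  35 → host 4  [load 180/180]
5 hosts opened.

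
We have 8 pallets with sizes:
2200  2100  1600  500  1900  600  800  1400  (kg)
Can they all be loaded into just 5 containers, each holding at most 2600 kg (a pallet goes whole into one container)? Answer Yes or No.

Yes

A valid assignment using 5 containers:
  container 1: 2200 = 2200
  container 2: 2100 + 500 = 2600
  container 3: 1900 + 600 = 2500
  container 4: 1600 + 800 = 2400
  container 5: 1400 = 1400
Every load is within 2600 kg, so 5 containers suffice.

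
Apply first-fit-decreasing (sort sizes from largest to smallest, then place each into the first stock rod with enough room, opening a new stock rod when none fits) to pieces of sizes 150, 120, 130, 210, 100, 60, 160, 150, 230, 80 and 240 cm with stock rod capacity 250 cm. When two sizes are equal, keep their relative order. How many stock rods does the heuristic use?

Sorted descending: 240, 230, 210, 160, 150, 150, 130, 120, 100, 80, 60.
  240 → stock rod 1 (new)  [load 240/250]
  230 → stock rod 2 (new)  [load 230/250]
  210 → stock rod 3 (new)  [load 210/250]
  160 → stock rod 4 (new)  [load 160/250]
  150 → stock rod 5 (new)  [load 150/250]
  150 → stock rod 6 (new)  [load 150/250]
  130 → stock rod 7 (new)  [load 130/250]
  120 → stock rod 7  [load 250/250]
  100 → stock rod 5  [load 250/250]
  80 → stock rod 4  [load 240/250]
  60 → stock rod 6  [load 210/250]
7 stock rods opened.

7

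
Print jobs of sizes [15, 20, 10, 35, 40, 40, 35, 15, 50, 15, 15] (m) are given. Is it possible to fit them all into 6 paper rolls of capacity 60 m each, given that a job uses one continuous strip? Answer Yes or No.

Yes

A valid assignment using 6 paper rolls:
  roll 1: 50 + 10 = 60
  roll 2: 40 + 20 = 60
  roll 3: 40 + 15 = 55
  roll 4: 35 + 15 = 50
  roll 5: 35 + 15 = 50
  roll 6: 15 = 15
Every load is within 60 m, so 6 paper rolls suffice.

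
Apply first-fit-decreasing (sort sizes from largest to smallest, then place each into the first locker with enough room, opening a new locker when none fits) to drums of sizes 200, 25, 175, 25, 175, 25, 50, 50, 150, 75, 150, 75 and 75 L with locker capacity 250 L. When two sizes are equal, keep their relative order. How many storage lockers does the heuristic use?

Sorted descending: 200, 175, 175, 150, 150, 75, 75, 75, 50, 50, 25, 25, 25.
  200 → locker 1 (new)  [load 200/250]
  175 → locker 2 (new)  [load 175/250]
  175 → locker 3 (new)  [load 175/250]
  150 → locker 4 (new)  [load 150/250]
  150 → locker 5 (new)  [load 150/250]
  75 → locker 2  [load 250/250]
  75 → locker 3  [load 250/250]
  75 → locker 4  [load 225/250]
  50 → locker 1  [load 250/250]
  50 → locker 5  [load 200/250]
  25 → locker 4  [load 250/250]
  25 → locker 5  [load 225/250]
  25 → locker 5  [load 250/250]
5 storage lockers opened.

5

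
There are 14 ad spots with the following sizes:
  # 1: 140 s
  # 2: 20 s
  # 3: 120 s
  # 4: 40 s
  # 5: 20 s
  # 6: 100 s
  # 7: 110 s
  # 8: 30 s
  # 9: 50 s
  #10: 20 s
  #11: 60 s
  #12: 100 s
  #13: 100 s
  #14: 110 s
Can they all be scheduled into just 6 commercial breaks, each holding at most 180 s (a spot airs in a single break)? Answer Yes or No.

Total = 1020 s; ⌈1020/180⌉ = 6.
7 ad spots each exceed half the capacity and cannot share a break, forcing at least 7 commercial breaks.
At least 7 commercial breaks are required, but only 6 are allowed.

No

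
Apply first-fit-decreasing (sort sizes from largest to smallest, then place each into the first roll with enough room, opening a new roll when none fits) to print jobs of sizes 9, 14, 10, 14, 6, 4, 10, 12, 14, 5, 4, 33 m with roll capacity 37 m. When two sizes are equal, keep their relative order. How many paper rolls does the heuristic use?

4

Sorted descending: 33, 14, 14, 14, 12, 10, 10, 9, 6, 5, 4, 4.
  33 → roll 1 (new)  [load 33/37]
  14 → roll 2 (new)  [load 14/37]
  14 → roll 2  [load 28/37]
  14 → roll 3 (new)  [load 14/37]
  12 → roll 3  [load 26/37]
  10 → roll 3  [load 36/37]
  10 → roll 4 (new)  [load 10/37]
  9 → roll 2  [load 37/37]
  6 → roll 4  [load 16/37]
  5 → roll 4  [load 21/37]
  4 → roll 1  [load 37/37]
  4 → roll 4  [load 25/37]
4 paper rolls opened.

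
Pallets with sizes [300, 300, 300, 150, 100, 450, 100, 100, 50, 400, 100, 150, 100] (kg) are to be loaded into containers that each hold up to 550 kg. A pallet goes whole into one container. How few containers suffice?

5

Total = 450 + 400 + 300 + 300 + 300 + 150 + 150 + 100 + 100 + 100 + 100 + 100 + 50 = 2600 kg.
Lower bound: ⌈2600/550⌉ = 5 containers.
A packing using 5 containers:
  container 1: 450 + 100 = 550
  container 2: 400 + 150 = 550
  container 3: 300 + 150 + 100 = 550
  container 4: 300 + 100 + 100 + 50 = 550
  container 5: 300 + 100 = 400
This matches the lower bound, so 5 is optimal.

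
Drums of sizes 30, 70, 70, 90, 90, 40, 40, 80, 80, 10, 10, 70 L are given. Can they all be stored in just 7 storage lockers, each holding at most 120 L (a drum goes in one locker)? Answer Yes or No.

Yes

A valid assignment using 7 storage lockers:
  locker 1: 90 + 30 = 120
  locker 2: 90 + 10 + 10 = 110
  locker 3: 80 + 40 = 120
  locker 4: 80 + 40 = 120
  locker 5: 70 = 70
  locker 6: 70 = 70
  locker 7: 70 = 70
Every load is within 120 L, so 7 storage lockers suffice.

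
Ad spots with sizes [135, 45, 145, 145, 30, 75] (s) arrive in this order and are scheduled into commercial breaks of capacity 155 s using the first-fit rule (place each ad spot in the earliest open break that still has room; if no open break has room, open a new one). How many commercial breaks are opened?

4

  135 → break 1 (new)  [load 135/155]
  45 → break 2 (new)  [load 45/155]
  145 → break 3 (new)  [load 145/155]
  145 → break 4 (new)  [load 145/155]
  30 → break 2  [load 75/155]
  75 → break 2  [load 150/155]
4 commercial breaks opened.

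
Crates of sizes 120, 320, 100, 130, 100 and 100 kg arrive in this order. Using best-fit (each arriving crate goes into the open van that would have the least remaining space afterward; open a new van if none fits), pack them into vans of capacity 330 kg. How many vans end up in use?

3

  120 → van 1 (new)  [load 120/330]
  320 → van 2 (new)  [load 320/330]
  100 → van 1  [load 220/330]
  130 → van 3 (new)  [load 130/330]
  100 → van 1  [load 320/330]
  100 → van 3  [load 230/330]
3 vans opened.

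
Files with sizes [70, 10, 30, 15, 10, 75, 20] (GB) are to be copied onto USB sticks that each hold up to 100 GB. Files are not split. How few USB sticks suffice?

3

Total = 75 + 70 + 30 + 20 + 15 + 10 + 10 = 230 GB.
Lower bound: ⌈230/100⌉ = 3 USB sticks.
A packing using 3 USB sticks:
  USB stick 1: 75 + 20 = 95
  USB stick 2: 70 + 30 = 100
  USB stick 3: 15 + 10 + 10 = 35
This matches the lower bound, so 3 is optimal.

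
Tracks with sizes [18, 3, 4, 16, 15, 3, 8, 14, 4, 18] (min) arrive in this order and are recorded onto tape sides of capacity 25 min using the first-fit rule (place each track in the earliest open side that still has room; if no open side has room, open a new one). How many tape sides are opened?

5

  18 → side 1 (new)  [load 18/25]
  3 → side 1  [load 21/25]
  4 → side 1  [load 25/25]
  16 → side 2 (new)  [load 16/25]
  15 → side 3 (new)  [load 15/25]
  3 → side 2  [load 19/25]
  8 → side 3  [load 23/25]
  14 → side 4 (new)  [load 14/25]
  4 → side 2  [load 23/25]
  18 → side 5 (new)  [load 18/25]
5 tape sides opened.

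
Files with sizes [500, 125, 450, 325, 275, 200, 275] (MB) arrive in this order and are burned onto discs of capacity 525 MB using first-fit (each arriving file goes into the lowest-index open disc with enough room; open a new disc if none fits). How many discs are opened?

  500 → disc 1 (new)  [load 500/525]
  125 → disc 2 (new)  [load 125/525]
  450 → disc 3 (new)  [load 450/525]
  325 → disc 2  [load 450/525]
  275 → disc 4 (new)  [load 275/525]
  200 → disc 4  [load 475/525]
  275 → disc 5 (new)  [load 275/525]
5 discs opened.

5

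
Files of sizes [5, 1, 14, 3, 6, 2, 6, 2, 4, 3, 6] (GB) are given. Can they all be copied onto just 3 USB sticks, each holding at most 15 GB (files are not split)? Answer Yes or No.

Total = 52 GB; ⌈52/15⌉ = 4.
At least 4 USB sticks are required, but only 3 are allowed.

No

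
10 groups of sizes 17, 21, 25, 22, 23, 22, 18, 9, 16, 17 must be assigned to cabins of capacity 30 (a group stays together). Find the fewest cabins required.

Total = 25 + 23 + 22 + 22 + 21 + 18 + 17 + 17 + 16 + 9 = 190.
Lower bound: ⌈190/30⌉ = 7 cabins.
Also, 9 groups each exceed 15, and no two of those can share a cabin, so at least 9 cabins are needed.
A packing using 9 cabins:
  cabin 1: 25 = 25
  cabin 2: 23 = 23
  cabin 3: 22 = 22
  cabin 4: 22 = 22
  cabin 5: 21 + 9 = 30
  cabin 6: 18 = 18
  cabin 7: 17 = 17
  cabin 8: 17 = 17
  cabin 9: 16 = 16
This matches the lower bound, so 9 is optimal.

9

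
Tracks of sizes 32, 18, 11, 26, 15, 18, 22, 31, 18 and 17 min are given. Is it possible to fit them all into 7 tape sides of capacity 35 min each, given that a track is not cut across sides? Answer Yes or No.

A valid assignment using 7 tape sides:
  side 1: 32 = 32
  side 2: 31 = 31
  side 3: 26 = 26
  side 4: 22 + 11 = 33
  side 5: 18 + 17 = 35
  side 6: 18 + 15 = 33
  side 7: 18 = 18
Every load is within 35 min, so 7 tape sides suffice.

Yes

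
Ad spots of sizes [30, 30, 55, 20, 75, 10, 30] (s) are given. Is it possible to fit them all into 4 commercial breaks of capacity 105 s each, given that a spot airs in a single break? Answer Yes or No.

A valid assignment using 3 commercial breaks:
  break 1: 75 + 30 = 105
  break 2: 55 + 30 + 20 = 105
  break 3: 30 + 10 = 40
That uses only 3 ≤ 4, so 4 commercial breaks are enough.

Yes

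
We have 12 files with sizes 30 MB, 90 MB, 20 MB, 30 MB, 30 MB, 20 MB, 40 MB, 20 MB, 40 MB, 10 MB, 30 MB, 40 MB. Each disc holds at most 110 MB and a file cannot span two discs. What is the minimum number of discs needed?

4

Total = 90 + 40 + 40 + 40 + 30 + 30 + 30 + 30 + 20 + 20 + 20 + 10 = 400 MB.
Lower bound: ⌈400/110⌉ = 4 discs.
A packing using 4 discs:
  disc 1: 90 + 20 = 110
  disc 2: 40 + 40 + 30 = 110
  disc 3: 40 + 30 + 30 + 10 = 110
  disc 4: 30 + 20 + 20 = 70
This matches the lower bound, so 4 is optimal.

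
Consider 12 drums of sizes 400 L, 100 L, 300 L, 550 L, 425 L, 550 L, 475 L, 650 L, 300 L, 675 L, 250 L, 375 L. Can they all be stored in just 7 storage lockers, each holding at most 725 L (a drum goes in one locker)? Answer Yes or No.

Total = 5050 L; ⌈5050/725⌉ = 7.
8 drums each exceed half the capacity and cannot share a locker, forcing at least 8 storage lockers.
At least 8 storage lockers are required, but only 7 are allowed.

No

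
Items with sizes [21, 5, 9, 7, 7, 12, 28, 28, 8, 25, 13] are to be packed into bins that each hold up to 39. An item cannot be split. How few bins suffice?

Total = 28 + 28 + 25 + 21 + 13 + 12 + 9 + 8 + 7 + 7 + 5 = 163.
Lower bound: ⌈163/39⌉ = 5 bins.
A packing using 5 bins:
  bin 1: 28 + 9 = 37
  bin 2: 28 + 8 = 36
  bin 3: 25 + 13 = 38
  bin 4: 21 + 12 + 5 = 38
  bin 5: 7 + 7 = 14
This matches the lower bound, so 5 is optimal.

5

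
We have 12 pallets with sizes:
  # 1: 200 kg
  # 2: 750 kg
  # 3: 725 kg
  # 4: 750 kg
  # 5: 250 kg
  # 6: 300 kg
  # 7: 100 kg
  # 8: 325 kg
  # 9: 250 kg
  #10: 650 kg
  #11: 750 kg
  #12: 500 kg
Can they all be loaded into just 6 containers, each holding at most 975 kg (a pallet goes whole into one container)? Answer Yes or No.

No

Total = 5550 kg; ⌈5550/975⌉ = 6.
The bound of 6 does not rule out 6, but exhaustive search shows no assignment into 6 containers of capacity 975 kg exists — the minimum is 7.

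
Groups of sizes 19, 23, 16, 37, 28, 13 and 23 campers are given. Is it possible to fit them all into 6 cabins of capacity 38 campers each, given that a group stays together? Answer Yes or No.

A valid assignment using 5 cabins:
  cabin 1: 37 = 37
  cabin 2: 28 = 28
  cabin 3: 23 + 13 = 36
  cabin 4: 23 = 23
  cabin 5: 19 + 16 = 35
That uses only 5 ≤ 6, so 6 cabins are enough.

Yes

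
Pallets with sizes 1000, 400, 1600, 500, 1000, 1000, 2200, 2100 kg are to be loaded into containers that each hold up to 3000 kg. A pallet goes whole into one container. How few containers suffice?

Total = 2200 + 2100 + 1600 + 1000 + 1000 + 1000 + 500 + 400 = 9800 kg.
Lower bound: ⌈9800/3000⌉ = 4 containers.
A packing using 4 containers:
  container 1: 2200 + 500 = 2700
  container 2: 2100 + 400 = 2500
  container 3: 1600 + 1000 = 2600
  container 4: 1000 + 1000 = 2000
This matches the lower bound, so 4 is optimal.

4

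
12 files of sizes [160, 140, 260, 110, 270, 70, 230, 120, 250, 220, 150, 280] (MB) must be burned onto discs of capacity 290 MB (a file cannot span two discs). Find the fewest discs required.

Total = 280 + 270 + 260 + 250 + 230 + 220 + 160 + 150 + 140 + 120 + 110 + 70 = 2260 MB.
Lower bound: ⌈2260/290⌉ = 8 discs.
A packing using 9 discs:
  disc 1: 280 = 280
  disc 2: 270 = 270
  disc 3: 260 = 260
  disc 4: 250 = 250
  disc 5: 230 = 230
  disc 6: 220 + 70 = 290
  disc 7: 160 + 120 = 280
  disc 8: 150 + 140 = 290
  disc 9: 110 = 110
No arrangement into 8 discs stays within capacity, so 9 is optimal.

9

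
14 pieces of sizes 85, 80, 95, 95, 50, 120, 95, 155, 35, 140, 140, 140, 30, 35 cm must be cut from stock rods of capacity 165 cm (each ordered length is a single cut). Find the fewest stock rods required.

Total = 155 + 140 + 140 + 140 + 120 + 95 + 95 + 95 + 85 + 80 + 50 + 35 + 35 + 30 = 1295 cm.
Lower bound: ⌈1295/165⌉ = 8 stock rods.
Also, 9 pieces each exceed 165/2 cm, and no two of those can share a stock rod, so at least 9 stock rods are needed.
A packing using 9 stock rods:
  stock rod 1: 155 = 155
  stock rod 2: 140 = 140
  stock rod 3: 140 = 140
  stock rod 4: 140 = 140
  stock rod 5: 120 + 35 = 155
  stock rod 6: 95 + 50 = 145
  stock rod 7: 95 + 35 + 30 = 160
  stock rod 8: 95 = 95
  stock rod 9: 85 + 80 = 165
This matches the lower bound, so 9 is optimal.

9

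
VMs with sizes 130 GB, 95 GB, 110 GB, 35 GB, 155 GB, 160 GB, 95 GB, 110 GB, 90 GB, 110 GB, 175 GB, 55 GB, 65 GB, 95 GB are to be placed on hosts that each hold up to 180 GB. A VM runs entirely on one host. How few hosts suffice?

11

Total = 175 + 160 + 155 + 130 + 110 + 110 + 110 + 95 + 95 + 95 + 90 + 65 + 55 + 35 = 1480 GB.
Lower bound: ⌈1480/180⌉ = 9 hosts.
Also, 10 VMs each exceed 90 GB, and no two of those can share a host, so at least 10 hosts are needed.
A packing using 11 hosts:
  host 1: 175 = 175
  host 2: 160 = 160
  host 3: 155 = 155
  host 4: 130 + 35 = 165
  host 5: 110 + 65 = 175
  host 6: 110 + 55 = 165
  host 7: 110 = 110
  host 8: 95 = 95
  host 9: 95 = 95
  host 10: 95 = 95
  host 11: 90 = 90
No arrangement into 10 hosts stays within capacity, so 11 is optimal.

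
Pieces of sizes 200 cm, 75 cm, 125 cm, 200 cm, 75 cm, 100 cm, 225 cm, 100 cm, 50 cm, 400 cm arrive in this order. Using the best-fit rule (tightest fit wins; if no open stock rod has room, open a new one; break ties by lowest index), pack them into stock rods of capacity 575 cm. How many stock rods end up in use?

  200 → stock rod 1 (new)  [load 200/575]
  75 → stock rod 1  [load 275/575]
  125 → stock rod 1  [load 400/575]
  200 → stock rod 2 (new)  [load 200/575]
  75 → stock rod 1  [load 475/575]
  100 → stock rod 1  [load 575/575]
  225 → stock rod 2  [load 425/575]
  100 → stock rod 2  [load 525/575]
  50 → stock rod 2  [load 575/575]
  400 → stock rod 3 (new)  [load 400/575]
3 stock rods opened.

3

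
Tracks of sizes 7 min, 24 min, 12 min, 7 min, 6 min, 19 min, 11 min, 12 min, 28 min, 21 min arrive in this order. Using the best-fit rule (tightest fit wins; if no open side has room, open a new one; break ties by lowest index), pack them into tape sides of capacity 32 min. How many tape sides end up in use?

  7 → side 1 (new)  [load 7/32]
  24 → side 1  [load 31/32]
  12 → side 2 (new)  [load 12/32]
  7 → side 2  [load 19/32]
  6 → side 2  [load 25/32]
  19 → side 3 (new)  [load 19/32]
  11 → side 3  [load 30/32]
  12 → side 4 (new)  [load 12/32]
  28 → side 5 (new)  [load 28/32]
  21 → side 6 (new)  [load 21/32]
6 tape sides opened.

6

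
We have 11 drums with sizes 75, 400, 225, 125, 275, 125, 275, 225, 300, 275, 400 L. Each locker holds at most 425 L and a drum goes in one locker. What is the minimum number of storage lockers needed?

8

Total = 400 + 400 + 300 + 275 + 275 + 275 + 225 + 225 + 125 + 125 + 75 = 2700 L.
Lower bound: ⌈2700/425⌉ = 7 storage lockers.
Also, 8 drums each exceed 425/2 L, and no two of those can share a locker, so at least 8 storage lockers are needed.
A packing using 8 storage lockers:
  locker 1: 400 = 400
  locker 2: 400 = 400
  locker 3: 300 + 125 = 425
  locker 4: 275 + 125 = 400
  locker 5: 275 + 75 = 350
  locker 6: 275 = 275
  locker 7: 225 = 225
  locker 8: 225 = 225
This matches the lower bound, so 8 is optimal.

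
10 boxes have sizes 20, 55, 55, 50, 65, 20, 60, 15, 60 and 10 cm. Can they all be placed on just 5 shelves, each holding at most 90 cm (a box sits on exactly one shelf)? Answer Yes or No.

Total = 410 cm; ⌈410/90⌉ = 5.
6 boxes each exceed half the capacity and cannot share a shelf, forcing at least 6 shelves.
At least 6 shelves are required, but only 5 are allowed.

No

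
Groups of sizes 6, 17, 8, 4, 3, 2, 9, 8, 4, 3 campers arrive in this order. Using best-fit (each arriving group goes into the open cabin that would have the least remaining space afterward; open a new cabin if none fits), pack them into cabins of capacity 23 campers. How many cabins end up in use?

3

  6 → cabin 1 (new)  [load 6/23]
  17 → cabin 1  [load 23/23]
  8 → cabin 2 (new)  [load 8/23]
  4 → cabin 2  [load 12/23]
  3 → cabin 2  [load 15/23]
  2 → cabin 2  [load 17/23]
  9 → cabin 3 (new)  [load 9/23]
  8 → cabin 3  [load 17/23]
  4 → cabin 2  [load 21/23]
  3 → cabin 3  [load 20/23]
3 cabins opened.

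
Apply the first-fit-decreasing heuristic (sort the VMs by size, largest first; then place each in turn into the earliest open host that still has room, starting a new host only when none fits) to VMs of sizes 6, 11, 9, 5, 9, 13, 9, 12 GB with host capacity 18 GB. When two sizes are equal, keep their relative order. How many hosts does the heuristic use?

Sorted descending: 13, 12, 11, 9, 9, 9, 6, 5.
  13 → host 1 (new)  [load 13/18]
  12 → host 2 (new)  [load 12/18]
  11 → host 3 (new)  [load 11/18]
  9 → host 4 (new)  [load 9/18]
  9 → host 4  [load 18/18]
  9 → host 5 (new)  [load 9/18]
  6 → host 2  [load 18/18]
  5 → host 1  [load 18/18]
5 hosts opened.

5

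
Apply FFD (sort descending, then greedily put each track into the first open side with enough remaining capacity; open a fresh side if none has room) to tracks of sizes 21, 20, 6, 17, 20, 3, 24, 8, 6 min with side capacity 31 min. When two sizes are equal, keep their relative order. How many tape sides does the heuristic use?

5

Sorted descending: 24, 21, 20, 20, 17, 8, 6, 6, 3.
  24 → side 1 (new)  [load 24/31]
  21 → side 2 (new)  [load 21/31]
  20 → side 3 (new)  [load 20/31]
  20 → side 4 (new)  [load 20/31]
  17 → side 5 (new)  [load 17/31]
  8 → side 2  [load 29/31]
  6 → side 1  [load 30/31]
  6 → side 3  [load 26/31]
  3 → side 3  [load 29/31]
5 tape sides opened.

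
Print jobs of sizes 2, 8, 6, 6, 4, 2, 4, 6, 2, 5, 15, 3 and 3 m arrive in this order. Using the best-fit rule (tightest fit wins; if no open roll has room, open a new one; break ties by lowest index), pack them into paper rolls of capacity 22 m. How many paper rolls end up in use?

4

  2 → roll 1 (new)  [load 2/22]
  8 → roll 1  [load 10/22]
  6 → roll 1  [load 16/22]
  6 → roll 1  [load 22/22]
  4 → roll 2 (new)  [load 4/22]
  2 → roll 2  [load 6/22]
  4 → roll 2  [load 10/22]
  6 → roll 2  [load 16/22]
  2 → roll 2  [load 18/22]
  5 → roll 3 (new)  [load 5/22]
  15 → roll 3  [load 20/22]
  3 → roll 2  [load 21/22]
  3 → roll 4 (new)  [load 3/22]
4 paper rolls opened.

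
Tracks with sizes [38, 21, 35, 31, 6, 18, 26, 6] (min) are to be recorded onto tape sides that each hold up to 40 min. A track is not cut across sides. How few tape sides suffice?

Total = 38 + 35 + 31 + 26 + 21 + 18 + 6 + 6 = 181 min.
Lower bound: ⌈181/40⌉ = 5 tape sides.
A packing using 5 tape sides:
  side 1: 38 = 38
  side 2: 35 = 35
  side 3: 31 + 6 = 37
  side 4: 26 + 6 = 32
  side 5: 21 + 18 = 39
This matches the lower bound, so 5 is optimal.

5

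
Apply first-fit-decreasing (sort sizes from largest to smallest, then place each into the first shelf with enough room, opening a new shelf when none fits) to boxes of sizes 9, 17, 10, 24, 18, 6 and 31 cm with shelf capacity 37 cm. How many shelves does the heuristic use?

Sorted descending: 31, 24, 18, 17, 10, 9, 6.
  31 → shelf 1 (new)  [load 31/37]
  24 → shelf 2 (new)  [load 24/37]
  18 → shelf 3 (new)  [load 18/37]
  17 → shelf 3  [load 35/37]
  10 → shelf 2  [load 34/37]
  9 → shelf 4 (new)  [load 9/37]
  6 → shelf 1  [load 37/37]
4 shelves opened.

4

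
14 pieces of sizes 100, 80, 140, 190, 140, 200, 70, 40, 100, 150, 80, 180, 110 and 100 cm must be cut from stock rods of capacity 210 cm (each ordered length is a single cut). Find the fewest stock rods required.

9

Total = 200 + 190 + 180 + 150 + 140 + 140 + 110 + 100 + 100 + 100 + 80 + 80 + 70 + 40 = 1680 cm.
Lower bound: ⌈1680/210⌉ = 8 stock rods.
A packing using 9 stock rods:
  stock rod 1: 200 = 200
  stock rod 2: 190 = 190
  stock rod 3: 180 = 180
  stock rod 4: 150 + 40 = 190
  stock rod 5: 140 + 70 = 210
  stock rod 6: 140 = 140
  stock rod 7: 110 + 100 = 210
  stock rod 8: 100 + 100 = 200
  stock rod 9: 80 + 80 = 160
No arrangement into 8 stock rods stays within capacity, so 9 is optimal.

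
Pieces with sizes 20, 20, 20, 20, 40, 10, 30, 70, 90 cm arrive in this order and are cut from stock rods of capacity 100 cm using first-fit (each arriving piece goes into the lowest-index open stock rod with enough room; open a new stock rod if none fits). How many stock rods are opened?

  20 → stock rod 1 (new)  [load 20/100]
  20 → stock rod 1  [load 40/100]
  20 → stock rod 1  [load 60/100]
  20 → stock rod 1  [load 80/100]
  40 → stock rod 2 (new)  [load 40/100]
  10 → stock rod 1  [load 90/100]
  30 → stock rod 2  [load 70/100]
  70 → stock rod 3 (new)  [load 70/100]
  90 → stock rod 4 (new)  [load 90/100]
4 stock rods opened.

4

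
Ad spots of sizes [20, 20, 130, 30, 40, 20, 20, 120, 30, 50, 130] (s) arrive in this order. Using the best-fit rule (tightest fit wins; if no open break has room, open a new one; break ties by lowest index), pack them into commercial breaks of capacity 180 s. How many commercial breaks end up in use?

4

  20 → break 1 (new)  [load 20/180]
  20 → break 1  [load 40/180]
  130 → break 1  [load 170/180]
  30 → break 2 (new)  [load 30/180]
  40 → break 2  [load 70/180]
  20 → break 2  [load 90/180]
  20 → break 2  [load 110/180]
  120 → break 3 (new)  [load 120/180]
  30 → break 3  [load 150/180]
  50 → break 2  [load 160/180]
  130 → break 4 (new)  [load 130/180]
4 commercial breaks opened.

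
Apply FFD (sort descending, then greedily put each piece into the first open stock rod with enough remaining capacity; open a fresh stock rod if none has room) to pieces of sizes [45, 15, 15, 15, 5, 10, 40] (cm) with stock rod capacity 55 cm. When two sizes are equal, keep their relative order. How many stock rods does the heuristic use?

3

Sorted descending: 45, 40, 15, 15, 15, 10, 5.
  45 → stock rod 1 (new)  [load 45/55]
  40 → stock rod 2 (new)  [load 40/55]
  15 → stock rod 2  [load 55/55]
  15 → stock rod 3 (new)  [load 15/55]
  15 → stock rod 3  [load 30/55]
  10 → stock rod 1  [load 55/55]
  5 → stock rod 3  [load 35/55]
3 stock rods opened.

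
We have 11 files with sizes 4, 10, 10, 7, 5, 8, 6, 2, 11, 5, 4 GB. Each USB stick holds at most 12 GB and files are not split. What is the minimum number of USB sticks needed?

Total = 11 + 10 + 10 + 8 + 7 + 6 + 5 + 5 + 4 + 4 + 2 = 72 GB.
Lower bound: ⌈72/12⌉ = 6 USB sticks.
A packing using 7 USB sticks:
  USB stick 1: 11 = 11
  USB stick 2: 10 + 2 = 12
  USB stick 3: 10 = 10
  USB stick 4: 8 + 4 = 12
  USB stick 5: 7 + 5 = 12
  USB stick 6: 6 + 5 = 11
  USB stick 7: 4 = 4
No arrangement into 6 USB sticks stays within capacity, so 7 is optimal.

7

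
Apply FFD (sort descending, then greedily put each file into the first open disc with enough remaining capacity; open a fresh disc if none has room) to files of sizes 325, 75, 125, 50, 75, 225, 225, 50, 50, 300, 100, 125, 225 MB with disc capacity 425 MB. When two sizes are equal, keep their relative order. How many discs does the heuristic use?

Sorted descending: 325, 300, 225, 225, 225, 125, 125, 100, 75, 75, 50, 50, 50.
  325 → disc 1 (new)  [load 325/425]
  300 → disc 2 (new)  [load 300/425]
  225 → disc 3 (new)  [load 225/425]
  225 → disc 4 (new)  [load 225/425]
  225 → disc 5 (new)  [load 225/425]
  125 → disc 2  [load 425/425]
  125 → disc 3  [load 350/425]
  100 → disc 1  [load 425/425]
  75 → disc 3  [load 425/425]
  75 → disc 4  [load 300/425]
  50 → disc 4  [load 350/425]
  50 → disc 4  [load 400/425]
  50 → disc 5  [load 275/425]
5 discs opened.

5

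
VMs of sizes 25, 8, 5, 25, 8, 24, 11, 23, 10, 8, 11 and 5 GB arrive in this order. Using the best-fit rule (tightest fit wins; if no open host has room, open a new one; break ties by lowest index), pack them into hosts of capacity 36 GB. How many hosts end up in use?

  25 → host 1 (new)  [load 25/36]
  8 → host 1  [load 33/36]
  5 → host 2 (new)  [load 5/36]
  25 → host 2  [load 30/36]
  8 → host 3 (new)  [load 8/36]
  24 → host 3  [load 32/36]
  11 → host 4 (new)  [load 11/36]
  23 → host 4  [load 34/36]
  10 → host 5 (new)  [load 10/36]
  8 → host 5  [load 18/36]
  11 → host 5  [load 29/36]
  5 → host 2  [load 35/36]
5 hosts opened.

5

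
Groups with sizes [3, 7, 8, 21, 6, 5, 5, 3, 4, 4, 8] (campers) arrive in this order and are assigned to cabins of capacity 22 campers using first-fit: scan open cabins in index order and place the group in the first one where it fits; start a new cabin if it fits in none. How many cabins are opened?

  3 → cabin 1 (new)  [load 3/22]
  7 → cabin 1  [load 10/22]
  8 → cabin 1  [load 18/22]
  21 → cabin 2 (new)  [load 21/22]
  6 → cabin 3 (new)  [load 6/22]
  5 → cabin 3  [load 11/22]
  5 → cabin 3  [load 16/22]
  3 → cabin 1  [load 21/22]
  4 → cabin 3  [load 20/22]
  4 → cabin 4 (new)  [load 4/22]
  8 → cabin 4  [load 12/22]
4 cabins opened.

4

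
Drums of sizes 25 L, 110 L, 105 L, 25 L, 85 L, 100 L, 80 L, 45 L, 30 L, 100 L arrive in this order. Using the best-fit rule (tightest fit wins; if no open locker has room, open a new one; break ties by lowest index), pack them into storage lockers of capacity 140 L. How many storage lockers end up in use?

6

  25 → locker 1 (new)  [load 25/140]
  110 → locker 1  [load 135/140]
  105 → locker 2 (new)  [load 105/140]
  25 → locker 2  [load 130/140]
  85 → locker 3 (new)  [load 85/140]
  100 → locker 4 (new)  [load 100/140]
  80 → locker 5 (new)  [load 80/140]
  45 → locker 3  [load 130/140]
  30 → locker 4  [load 130/140]
  100 → locker 6 (new)  [load 100/140]
6 storage lockers opened.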